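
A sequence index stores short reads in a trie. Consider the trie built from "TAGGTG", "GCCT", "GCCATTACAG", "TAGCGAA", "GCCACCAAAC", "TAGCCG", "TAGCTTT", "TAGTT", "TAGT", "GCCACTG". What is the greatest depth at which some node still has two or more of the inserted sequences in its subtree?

The deepest shared node is where two words last agree before diverging.
e.g. "GCCACCAAAC" and "GCCACTG" share the prefix "GCCAC" of length 5; no pair shares a longer one.
Longest shared-prefix length: 5

5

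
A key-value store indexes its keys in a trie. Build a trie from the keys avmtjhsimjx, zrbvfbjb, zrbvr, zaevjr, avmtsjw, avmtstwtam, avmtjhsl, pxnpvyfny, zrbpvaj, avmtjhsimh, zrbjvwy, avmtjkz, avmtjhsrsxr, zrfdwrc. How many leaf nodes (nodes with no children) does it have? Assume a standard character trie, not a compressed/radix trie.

14

Leaves are exactly the stored words that no other stored word extends.
Those words: "avmtjhsimh", "avmtjhsimjx", "avmtjhsl", "avmtjhsrsxr", "avmtjkz", "avmtsjw", "avmtstwtam", "pxnpvyfny", "zaevjr", "zrbjvwy", "zrbpvaj", "zrbvfbjb", "zrbvr", "zrfdwrc"
Leaf count: 14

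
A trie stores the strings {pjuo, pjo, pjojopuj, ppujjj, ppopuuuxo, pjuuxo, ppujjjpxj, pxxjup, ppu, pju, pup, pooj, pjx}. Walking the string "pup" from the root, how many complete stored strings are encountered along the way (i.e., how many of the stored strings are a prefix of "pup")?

Walk "pup" from the root; an end-of-word marker is hit whenever a stored word is a prefix of "pup".
Prefixes of the query that are stored words: "pup"
Count: 1

1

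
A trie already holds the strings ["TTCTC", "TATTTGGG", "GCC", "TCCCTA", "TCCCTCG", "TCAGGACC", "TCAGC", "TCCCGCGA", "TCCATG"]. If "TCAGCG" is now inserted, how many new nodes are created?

"TCAGC" is already a path in the trie; the remaining "G" must be added.
So 6 − 5 = 1 new nodes.

1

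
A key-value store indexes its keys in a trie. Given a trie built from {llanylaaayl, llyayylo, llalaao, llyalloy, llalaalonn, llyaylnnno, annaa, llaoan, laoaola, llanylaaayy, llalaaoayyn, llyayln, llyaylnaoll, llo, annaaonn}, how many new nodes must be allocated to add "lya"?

Walking "lya" from the root, the first 1 characters ("l") follow existing edges; "y" is the first miss.
Each of the 2 remaining characters creates one node.

2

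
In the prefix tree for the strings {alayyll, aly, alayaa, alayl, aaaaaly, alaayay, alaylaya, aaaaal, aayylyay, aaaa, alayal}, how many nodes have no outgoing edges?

A leaf is a node with no children — equivalently, the end of a word that is not a proper prefix of any other stored word.
Those words: "aaaaaly", "aayylyay", "alaayay", "alayaa", "alayal", "alaylaya", "alayyll", "aly"
Leaf count: 8

8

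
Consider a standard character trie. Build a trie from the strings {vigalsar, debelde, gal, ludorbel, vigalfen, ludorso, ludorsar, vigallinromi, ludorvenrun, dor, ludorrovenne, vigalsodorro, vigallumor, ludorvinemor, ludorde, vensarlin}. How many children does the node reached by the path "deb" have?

1

Walk "deb" from the root, arriving at one node.
Distinct next characters after "deb": e.
That node has 1 child edge.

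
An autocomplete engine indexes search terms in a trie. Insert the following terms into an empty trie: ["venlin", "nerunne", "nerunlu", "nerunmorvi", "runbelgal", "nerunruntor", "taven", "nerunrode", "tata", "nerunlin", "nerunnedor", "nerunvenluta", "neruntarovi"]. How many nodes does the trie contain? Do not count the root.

63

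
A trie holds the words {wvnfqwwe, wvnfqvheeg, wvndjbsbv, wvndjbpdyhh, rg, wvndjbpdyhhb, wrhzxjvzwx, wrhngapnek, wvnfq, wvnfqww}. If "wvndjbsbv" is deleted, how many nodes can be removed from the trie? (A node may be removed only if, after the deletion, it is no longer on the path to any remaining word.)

Walk "wvndjbsbv" from the leaf back toward the root, removing each node that no remaining word uses.
The suffix "sbv" (3 nodes) is used only by "wvndjbsbv"; the node for "wvndjb" still has the child "p", so pruning stops there.
Nodes removed: 3

3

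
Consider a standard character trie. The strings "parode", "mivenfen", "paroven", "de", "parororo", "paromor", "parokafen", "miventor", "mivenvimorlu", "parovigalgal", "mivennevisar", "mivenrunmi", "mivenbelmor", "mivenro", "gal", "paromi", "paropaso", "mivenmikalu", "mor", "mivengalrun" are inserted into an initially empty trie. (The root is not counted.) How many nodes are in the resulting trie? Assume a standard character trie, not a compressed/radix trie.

89

For each word, the new-node count is its length minus the longest prefix already in the trie:
  "parode" → 6 new (p, a, r, o, d, e)
  "mivenfen" → 8 new (m, i, v, e, n, f, e, n)
  "paroven" → prefix "paro" already present; 3 new (v, e, n)
  "de" → 2 new (d, e)
  "parororo" → prefix "paro" already present; 4 new (r, o, r, o)
  "paromor" → prefix "paro" already present; 3 new (m, o, r)
  "parokafen" → prefix "paro" already present; 5 new (k, a, f, e, n)
  "miventor" → prefix "miven" already present; 3 new (t, o, r)
  "mivenvimorlu" → prefix "miven" already present; 7 new (v, i, m, o, r, l, u)
  "parovigalgal" → prefix "parov" already present; 7 new (i, g, a, l, g, a, l)
  "mivennevisar" → prefix "miven" already present; 7 new (n, e, v, i, s, a, r)
  "mivenrunmi" → prefix "miven" already present; 5 new (r, u, n, m, i)
  "mivenbelmor" → prefix "miven" already present; 6 new (b, e, l, m, o, r)
  "mivenro" → prefix "mivenr" already present; 1 new (o)
  "gal" → 3 new (g, a, l)
  "paromi" → prefix "parom" already present; 1 new (i)
  "paropaso" → prefix "paro" already present; 4 new (p, a, s, o)
  "mivenmikalu" → prefix "miven" already present; 6 new (m, i, k, a, l, u)
  "mor" → prefix "m" already present; 2 new (o, r)
  "mivengalrun" → prefix "miven" already present; 6 new (g, a, l, r, u, n)
Total nodes = 6 + 8 + 3 + 2 + 4 + 3 + 5 + 3 + 7 + 7 + 7 + 5 + 6 + 1 + 3 + 1 + 4 + 6 + 2 + 6 = 89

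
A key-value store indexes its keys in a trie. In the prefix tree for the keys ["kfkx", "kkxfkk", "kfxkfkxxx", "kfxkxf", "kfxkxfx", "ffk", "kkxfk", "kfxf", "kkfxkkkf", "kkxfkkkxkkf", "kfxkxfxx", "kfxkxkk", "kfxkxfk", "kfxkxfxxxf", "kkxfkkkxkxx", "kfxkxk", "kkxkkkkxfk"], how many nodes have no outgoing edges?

11

A leaf is a node with no children — equivalently, the end of a word that is not a proper prefix of any other stored word.
Those words: "ffk", "kfkx", "kfxf", "kfxkfkxxx", "kfxkxfk", "kfxkxfxxxf", "kfxkxkk", "kkfxkkkf", "kkxfkkkxkkf", "kkxfkkkxkxx", "kkxkkkkxfk"
Leaf count: 11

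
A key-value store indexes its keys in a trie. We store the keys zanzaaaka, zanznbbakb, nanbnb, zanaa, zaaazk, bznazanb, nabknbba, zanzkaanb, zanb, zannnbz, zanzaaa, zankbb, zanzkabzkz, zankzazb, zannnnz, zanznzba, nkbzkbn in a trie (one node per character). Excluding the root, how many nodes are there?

73

For each word, the new-node count is its length minus the longest prefix already in the trie:
  "zanzaaaka" → 9 new (z, a, n, z, a, a, a, k, a)
  "zanznbbakb" → prefix "zanz" already present; 6 new (n, b, b, a, k, b)
  "nanbnb" → 6 new (n, a, n, b, n, b)
  "zanaa" → prefix "zan" already present; 2 new (a, a)
  "zaaazk" → prefix "za" already present; 4 new (a, a, z, k)
  "bznazanb" → 8 new (b, z, n, a, z, a, n, b)
  "nabknbba" → prefix "na" already present; 6 new (b, k, n, b, b, a)
  "zanzkaanb" → prefix "zanz" already present; 5 new (k, a, a, n, b)
  "zanb" → prefix "zan" already present; 1 new (b)
  "zannnbz" → prefix "zan" already present; 4 new (n, n, b, z)
  "zanzaaa" → prefix "zanzaaa" already present; 0 new (none)
  "zankbb" → prefix "zan" already present; 3 new (k, b, b)
  "zanzkabzkz" → prefix "zanzka" already present; 4 new (b, z, k, z)
  "zankzazb" → prefix "zank" already present; 4 new (z, a, z, b)
  "zannnnz" → prefix "zannn" already present; 2 new (n, z)
  "zanznzba" → prefix "zanzn" already present; 3 new (z, b, a)
  "nkbzkbn" → prefix "n" already present; 6 new (k, b, z, k, b, n)
Total nodes = 9 + 6 + 6 + 2 + 4 + 8 + 6 + 5 + 1 + 4 + 0 + 3 + 4 + 4 + 2 + 3 + 6 = 73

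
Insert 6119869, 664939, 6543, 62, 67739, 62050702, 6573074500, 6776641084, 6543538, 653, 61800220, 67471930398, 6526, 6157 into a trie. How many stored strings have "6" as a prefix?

Traverse to the node for "6", then collect every word in that subtree.
Matches: "6119869", "6157", "61800220", "62", "62050702", "6526", "653", "6543", "6543538", "6573074500", "664939", "67471930398", "67739", "6776641084"
Count: 14

14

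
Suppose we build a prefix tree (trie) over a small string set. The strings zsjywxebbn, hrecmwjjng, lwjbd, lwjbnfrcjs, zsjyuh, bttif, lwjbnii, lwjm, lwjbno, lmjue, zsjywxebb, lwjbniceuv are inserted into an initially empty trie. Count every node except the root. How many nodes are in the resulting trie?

50

Trace insertions, counting only characters that open a new branch:
  "zsjywxebbn" → 10 new (z, s, j, y, w, x, e, b, b, n)
  "hrecmwjjng" → 10 new (h, r, e, c, m, w, j, j, n, g)
  "lwjbd" → 5 new (l, w, j, b, d)
  "lwjbnfrcjs" → prefix "lwjb" already present; 6 new (n, f, r, c, j, s)
  "zsjyuh" → prefix "zsjy" already present; 2 new (u, h)
  "bttif" → 5 new (b, t, t, i, f)
  "lwjbnii" → prefix "lwjbn" already present; 2 new (i, i)
  "lwjm" → prefix "lwj" already present; 1 new (m)
  "lwjbno" → prefix "lwjbn" already present; 1 new (o)
  "lmjue" → prefix "l" already present; 4 new (m, j, u, e)
  "zsjywxebb" → prefix "zsjywxebb" already present; 0 new (none)
  "lwjbniceuv" → prefix "lwjbni" already present; 4 new (c, e, u, v)
Total nodes = 10 + 10 + 5 + 6 + 2 + 5 + 2 + 1 + 1 + 4 + 0 + 4 = 50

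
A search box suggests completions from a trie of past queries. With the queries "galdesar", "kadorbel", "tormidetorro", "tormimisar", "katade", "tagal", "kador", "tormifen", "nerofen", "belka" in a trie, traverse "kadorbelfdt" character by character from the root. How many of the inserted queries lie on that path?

Traverse "kadorbelfdt" character by character; count nodes along the way that are marked as word ends.
Prefixes of the query that are stored words: "kador", "kadorbel"
Count: 2

2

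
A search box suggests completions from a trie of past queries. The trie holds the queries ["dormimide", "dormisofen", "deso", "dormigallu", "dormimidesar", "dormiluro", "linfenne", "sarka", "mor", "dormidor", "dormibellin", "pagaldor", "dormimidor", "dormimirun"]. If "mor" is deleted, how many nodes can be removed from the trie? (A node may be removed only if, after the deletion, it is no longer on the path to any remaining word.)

3

After clearing the end-marker at "mor", prune upward until reaching a node still needed by another word.
No other word shares any prefix with "mor", so all 3 of its nodes go.
Nodes removed: 3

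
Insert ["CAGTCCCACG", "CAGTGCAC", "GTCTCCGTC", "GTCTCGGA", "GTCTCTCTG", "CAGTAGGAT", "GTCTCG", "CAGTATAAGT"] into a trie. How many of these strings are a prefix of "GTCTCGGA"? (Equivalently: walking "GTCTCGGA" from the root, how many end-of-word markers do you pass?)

Check each prefix of "GTCTCGGA" against the stored set — each match is an end-marker on the path.
Prefixes of the query that are stored words: "GTCTCG", "GTCTCGGA"
Count: 2

2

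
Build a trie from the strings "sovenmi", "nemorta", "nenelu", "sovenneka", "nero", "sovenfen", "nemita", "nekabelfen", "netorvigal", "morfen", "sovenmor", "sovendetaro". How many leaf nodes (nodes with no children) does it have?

12

Leaves are exactly the stored words that no other stored word extends.
Those words: "morfen", "nekabelfen", "nemita", "nemorta", "nenelu", "nero", "netorvigal", "sovendetaro", "sovenfen", "sovenmi", "sovenmor", "sovenneka"
Leaf count: 12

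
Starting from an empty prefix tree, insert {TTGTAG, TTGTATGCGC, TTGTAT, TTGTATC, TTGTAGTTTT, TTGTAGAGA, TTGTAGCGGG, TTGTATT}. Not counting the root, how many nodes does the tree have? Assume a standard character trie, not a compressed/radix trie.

Trie structure (* marks end of a word):
(root)
└─ T
   └─ T
      └─ G
         └─ T
            └─ A
               ├─ G *
               │  ├─ A
               │  │  └─ G
               │  │     └─ A *
               │  ├─ C
               │  │  └─ G
               │  │     └─ G
               │  │        └─ G *
               │  └─ T
               │     └─ T
               │        └─ T
               │           └─ T *
               └─ T *
                  ├─ C *
                  ├─ G
                  │  └─ C
                  │     └─ G
                  │        └─ C *
                  └─ T *
Counting every labelled node above: 24.

24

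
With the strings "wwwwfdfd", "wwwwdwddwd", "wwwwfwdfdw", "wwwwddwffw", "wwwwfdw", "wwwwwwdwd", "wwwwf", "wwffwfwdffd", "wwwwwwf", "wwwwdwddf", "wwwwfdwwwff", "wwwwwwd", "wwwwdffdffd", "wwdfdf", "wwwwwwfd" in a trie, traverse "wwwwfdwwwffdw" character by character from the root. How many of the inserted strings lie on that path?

Check each prefix of "wwwwfdwwwffdw" against the stored set — each match is an end-marker on the path.
Prefixes of the query that are stored words: "wwwwf", "wwwwfdw", "wwwwfdwwwff"
Count: 3

3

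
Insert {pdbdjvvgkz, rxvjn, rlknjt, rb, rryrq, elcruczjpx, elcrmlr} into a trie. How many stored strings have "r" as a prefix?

4

Traverse to the node for "r", then collect every word in that subtree.
Matches: "rb", "rlknjt", "rryrq", "rxvjn"
Count: 4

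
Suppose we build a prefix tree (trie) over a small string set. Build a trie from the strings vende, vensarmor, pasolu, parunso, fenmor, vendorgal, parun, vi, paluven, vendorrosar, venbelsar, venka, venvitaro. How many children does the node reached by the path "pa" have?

Walk "pa" from the root, arriving at one node.
Characters that immediately follow "pa" among the stored strings: {l, r, s}.
That node has 3 child edges.

3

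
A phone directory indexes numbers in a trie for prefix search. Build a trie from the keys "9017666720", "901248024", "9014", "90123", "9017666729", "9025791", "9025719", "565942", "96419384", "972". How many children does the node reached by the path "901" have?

Walk "901" from the root, arriving at one node.
Characters that immediately follow "901" among the stored strings: {2, 4, 7}.
That node has 3 child edges.

3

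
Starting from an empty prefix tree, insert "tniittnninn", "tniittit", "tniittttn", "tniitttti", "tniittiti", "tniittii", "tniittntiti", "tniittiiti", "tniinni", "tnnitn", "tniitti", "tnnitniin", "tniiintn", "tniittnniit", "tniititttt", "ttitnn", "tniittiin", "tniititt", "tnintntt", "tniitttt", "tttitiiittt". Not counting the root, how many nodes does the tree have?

66

Trace insertions, counting only characters that open a new branch:
  "tniittnninn" → 11 new (t, n, i, i, t, t, n, n, i, n, n)
  "tniittit" → prefix "tniitt" already present; 2 new (i, t)
  "tniittttn" → prefix "tniitt" already present; 3 new (t, t, n)
  "tniitttti" → prefix "tniitttt" already present; 1 new (i)
  "tniittiti" → prefix "tniittit" already present; 1 new (i)
  "tniittii" → prefix "tniitti" already present; 1 new (i)
  "tniittntiti" → prefix "tniittn" already present; 4 new (t, i, t, i)
  "tniittiiti" → prefix "tniittii" already present; 2 new (t, i)
  "tniinni" → prefix "tnii" already present; 3 new (n, n, i)
  "tnnitn" → prefix "tn" already present; 4 new (n, i, t, n)
  "tniitti" → prefix "tniitti" already present; 0 new (none)
  "tnnitniin" → prefix "tnnitn" already present; 3 new (i, i, n)
  "tniiintn" → prefix "tnii" already present; 4 new (i, n, t, n)
  "tniittnniit" → prefix "tniittnni" already present; 2 new (i, t)
  "tniititttt" → prefix "tniit" already present; 5 new (i, t, t, t, t)
  "ttitnn" → prefix "t" already present; 5 new (t, i, t, n, n)
  "tniittiin" → prefix "tniittii" already present; 1 new (n)
  "tniititt" → prefix "tniititt" already present; 0 new (none)
  "tnintntt" → prefix "tni" already present; 5 new (n, t, n, t, t)
  "tniitttt" → prefix "tniitttt" already present; 0 new (none)
  "tttitiiittt" → prefix "tt" already present; 9 new (t, i, t, i, i, i, t, t, t)
Total nodes = 11 + 2 + 3 + 1 + 1 + 1 + 4 + 2 + 3 + 4 + 0 + 3 + 4 + 2 + 5 + 5 + 1 + 0 + 5 + 0 + 9 = 66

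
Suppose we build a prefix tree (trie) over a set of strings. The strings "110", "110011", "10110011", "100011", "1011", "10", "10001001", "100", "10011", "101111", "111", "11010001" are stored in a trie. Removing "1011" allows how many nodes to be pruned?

A node on "1011"'s path can go only if nothing else ends at it or branches off below it.
Every node on "1011" is still needed (e.g. by "10110011"), so nothing is freed.
Nodes removed: 0

0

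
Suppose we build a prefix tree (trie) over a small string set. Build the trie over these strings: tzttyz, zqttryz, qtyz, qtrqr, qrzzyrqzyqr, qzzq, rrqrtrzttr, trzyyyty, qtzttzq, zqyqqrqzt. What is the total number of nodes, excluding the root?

62

Count nodes per top-level branch (shared prefixes stored once):
  'q'-branch (qrzzyrqzyqr, qtrqr, qtyz, qtzttzq, qzzq): 25 nodes
  'r'-branch (rrqrtrzttr): 10 nodes
  't'-branch (trzyyyty, tzttyz): 13 nodes
  'z'-branch (zqttryz, zqyqqrqzt): 14 nodes
Sum: 62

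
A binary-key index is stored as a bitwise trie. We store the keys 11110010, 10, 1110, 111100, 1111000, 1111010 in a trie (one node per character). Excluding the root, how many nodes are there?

13

Trie structure (* marks end of a word):
(root)
└─ 1
   ├─ 0 *
   └─ 1
      └─ 1
         ├─ 0 *
         └─ 1
            └─ 0
               ├─ 0 *
               │  ├─ 0 *
               │  └─ 1
               │     └─ 0 *
               └─ 1
                  └─ 0 *
Counting every labelled node above: 13.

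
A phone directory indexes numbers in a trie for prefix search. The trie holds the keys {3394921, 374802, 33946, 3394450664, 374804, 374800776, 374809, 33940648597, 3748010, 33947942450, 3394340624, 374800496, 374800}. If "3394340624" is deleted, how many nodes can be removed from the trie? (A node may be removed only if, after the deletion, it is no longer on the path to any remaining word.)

After clearing the end-marker at "3394340624", prune upward until reaching a node still needed by another word.
The suffix "340624" (6 nodes) is used only by "3394340624"; the node for "3394" still has the child "9", so pruning stops there.
Nodes removed: 6

6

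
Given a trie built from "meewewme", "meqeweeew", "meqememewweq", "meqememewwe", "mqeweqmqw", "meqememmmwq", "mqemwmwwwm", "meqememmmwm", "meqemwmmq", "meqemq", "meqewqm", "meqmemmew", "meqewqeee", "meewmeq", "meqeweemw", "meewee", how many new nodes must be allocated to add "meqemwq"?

1

The longest prefix of "meqemwq" already in the trie is "meqemw" (length 6).
So 7 − 6 = 1 new nodes.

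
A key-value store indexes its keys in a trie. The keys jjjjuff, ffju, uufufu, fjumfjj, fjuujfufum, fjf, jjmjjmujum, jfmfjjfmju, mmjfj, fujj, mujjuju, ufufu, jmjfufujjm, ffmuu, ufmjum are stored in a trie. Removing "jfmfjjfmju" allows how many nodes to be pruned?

Walk "jfmfjjfmju" from the leaf back toward the root, removing each node that no remaining word uses.
The suffix "fmfjjfmju" (9 nodes) is used only by "jfmfjjfmju"; the node for "j" still has the child "j", so pruning stops there.
Nodes removed: 9

9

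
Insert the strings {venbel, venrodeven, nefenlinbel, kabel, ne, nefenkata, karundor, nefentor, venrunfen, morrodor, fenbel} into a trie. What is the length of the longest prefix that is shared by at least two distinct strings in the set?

5

Look for the deepest trie node that still has at least two words in its subtree.
e.g. "nefenkata" and "nefenlinbel" share the prefix "nefen" of length 5; no pair shares a longer one.
Longest shared-prefix length: 5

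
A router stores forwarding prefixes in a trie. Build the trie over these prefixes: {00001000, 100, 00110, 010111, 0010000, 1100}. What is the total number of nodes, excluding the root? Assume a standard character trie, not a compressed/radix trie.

Count nodes per top-level branch (shared prefixes stored once):
  '0'-branch (00001000, 0010000, 00110, 010111): 20 nodes
  '1'-branch (100, 1100): 6 nodes
Sum: 26

26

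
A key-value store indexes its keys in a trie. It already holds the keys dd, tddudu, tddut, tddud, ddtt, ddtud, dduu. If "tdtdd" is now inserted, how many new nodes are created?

3

"td" is already a path in the trie; the remaining "tdd" must be added.
So 5 − 2 = 3 new nodes.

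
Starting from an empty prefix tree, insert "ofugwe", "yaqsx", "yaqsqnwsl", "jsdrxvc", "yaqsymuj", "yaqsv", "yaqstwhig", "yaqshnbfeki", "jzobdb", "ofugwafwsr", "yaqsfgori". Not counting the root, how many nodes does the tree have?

Insert word by word; a character creates a node only if that edge doesn't already exist:
  "ofugwe" → 6 new (o, f, u, g, w, e)
  "yaqsx" → 5 new (y, a, q, s, x)
  "yaqsqnwsl" → prefix "yaqs" already present; 5 new (q, n, w, s, l)
  "jsdrxvc" → 7 new (j, s, d, r, x, v, c)
  "yaqsymuj" → prefix "yaqs" already present; 4 new (y, m, u, j)
  "yaqsv" → prefix "yaqs" already present; 1 new (v)
  "yaqstwhig" → prefix "yaqs" already present; 5 new (t, w, h, i, g)
  "yaqshnbfeki" → prefix "yaqs" already present; 7 new (h, n, b, f, e, k, i)
  "jzobdb" → prefix "j" already present; 5 new (z, o, b, d, b)
  "ofugwafwsr" → prefix "ofugw" already present; 5 new (a, f, w, s, r)
  "yaqsfgori" → prefix "yaqs" already present; 5 new (f, g, o, r, i)
Total nodes = 6 + 5 + 5 + 7 + 4 + 1 + 5 + 7 + 5 + 5 + 5 = 55

55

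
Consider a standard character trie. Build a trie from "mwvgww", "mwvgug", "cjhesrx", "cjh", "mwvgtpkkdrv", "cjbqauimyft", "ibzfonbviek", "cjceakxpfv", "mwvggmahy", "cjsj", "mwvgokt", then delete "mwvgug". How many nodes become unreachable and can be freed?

A node on "mwvgug"'s path can go only if nothing else ends at it or branches off below it.
The suffix "ug" (2 nodes) is used only by "mwvgug"; the node for "mwvg" still has the child "w", so pruning stops there.
Nodes removed: 2

2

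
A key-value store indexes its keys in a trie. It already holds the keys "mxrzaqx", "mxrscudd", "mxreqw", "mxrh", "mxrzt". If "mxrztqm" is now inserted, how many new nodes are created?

2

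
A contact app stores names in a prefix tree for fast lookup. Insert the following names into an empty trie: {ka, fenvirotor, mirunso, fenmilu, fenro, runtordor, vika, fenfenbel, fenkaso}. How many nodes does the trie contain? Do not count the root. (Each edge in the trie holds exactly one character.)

Count nodes per top-level branch (shared prefixes stored once):
  'f'-branch (fenfenbel, fenkaso, fenmilu, fenro, fenvirotor): 26 nodes
  'k'-branch (ka): 2 nodes
  'm'-branch (mirunso): 7 nodes
  'r'-branch (runtordor): 9 nodes
  'v'-branch (vika): 4 nodes
Sum: 48

48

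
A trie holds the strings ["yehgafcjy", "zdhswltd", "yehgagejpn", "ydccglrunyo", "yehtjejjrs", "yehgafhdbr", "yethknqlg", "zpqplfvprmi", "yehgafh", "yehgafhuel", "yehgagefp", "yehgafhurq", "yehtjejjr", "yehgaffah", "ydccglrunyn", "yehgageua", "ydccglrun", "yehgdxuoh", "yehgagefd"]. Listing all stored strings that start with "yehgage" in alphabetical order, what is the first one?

yehgagefd

DFS of the "yehgage" subtree visits, in order: "yehgagefd", "yehgagefp", "yehgagejpn", "yehgageua"
Position 1: yehgagefd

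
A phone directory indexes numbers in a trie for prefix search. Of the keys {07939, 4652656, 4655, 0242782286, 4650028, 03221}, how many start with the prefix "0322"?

1

Traverse to the node for "0322", then collect every word in that subtree.
Matches: "03221"
Count: 1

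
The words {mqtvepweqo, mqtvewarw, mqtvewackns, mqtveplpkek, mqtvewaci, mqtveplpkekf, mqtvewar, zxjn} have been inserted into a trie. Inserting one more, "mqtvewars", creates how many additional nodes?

1

"mqtvewar" is already a path in the trie; the remaining "s" must be added.
So 9 − 8 = 1 new nodes.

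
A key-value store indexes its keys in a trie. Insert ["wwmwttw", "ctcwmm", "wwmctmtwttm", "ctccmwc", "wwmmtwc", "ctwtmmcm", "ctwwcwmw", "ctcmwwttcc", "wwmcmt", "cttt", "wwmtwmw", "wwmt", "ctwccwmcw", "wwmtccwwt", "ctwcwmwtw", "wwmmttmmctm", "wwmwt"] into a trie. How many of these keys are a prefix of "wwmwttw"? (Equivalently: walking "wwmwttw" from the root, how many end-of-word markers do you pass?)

Traverse "wwmwttw" character by character; count nodes along the way that are marked as word ends.
Prefixes of the query that are stored words: "wwmwt", "wwmwttw"
Count: 2

2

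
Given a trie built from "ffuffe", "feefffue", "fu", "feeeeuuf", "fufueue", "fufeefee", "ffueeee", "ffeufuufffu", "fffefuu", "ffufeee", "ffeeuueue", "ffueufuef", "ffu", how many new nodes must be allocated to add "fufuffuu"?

4

The longest prefix of "fufuffuu" already in the trie is "fufu" (length 4).
New nodes needed: |"fufuffuu"| − 4 = 8 − 4 = 4.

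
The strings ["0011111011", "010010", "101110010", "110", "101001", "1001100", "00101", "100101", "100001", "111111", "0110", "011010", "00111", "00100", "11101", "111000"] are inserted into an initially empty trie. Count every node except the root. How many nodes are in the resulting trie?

For each word, the new-node count is its length minus the longest prefix already in the trie:
  "0011111011" → 10 new (0, 0, 1, 1, 1, 1, 1, 0, 1, 1)
  "010010" → prefix "0" already present; 5 new (1, 0, 0, 1, 0)
  "101110010" → 9 new (1, 0, 1, 1, 1, 0, 0, 1, 0)
  "110" → prefix "1" already present; 2 new (1, 0)
  "101001" → prefix "101" already present; 3 new (0, 0, 1)
  "1001100" → prefix "10" already present; 5 new (0, 1, 1, 0, 0)
  "00101" → prefix "001" already present; 2 new (0, 1)
  "100101" → prefix "1001" already present; 2 new (0, 1)
  "100001" → prefix "100" already present; 3 new (0, 0, 1)
  "111111" → prefix "11" already present; 4 new (1, 1, 1, 1)
  "0110" → prefix "01" already present; 2 new (1, 0)
  "011010" → prefix "0110" already present; 2 new (1, 0)
  "00111" → prefix "00111" already present; 0 new (none)
  "00100" → prefix "0010" already present; 1 new (0)
  "11101" → prefix "111" already present; 2 new (0, 1)
  "111000" → prefix "1110" already present; 2 new (0, 0)
Total nodes = 10 + 5 + 9 + 2 + 3 + 5 + 2 + 2 + 3 + 4 + 2 + 2 + 0 + 1 + 2 + 2 = 54

54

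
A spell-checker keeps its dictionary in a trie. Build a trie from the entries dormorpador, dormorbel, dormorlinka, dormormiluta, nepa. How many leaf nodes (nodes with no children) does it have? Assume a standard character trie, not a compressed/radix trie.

Leaves are exactly the stored words that no other stored word extends.
Those words: "dormorbel", "dormorlinka", "dormormiluta", "dormorpador", "nepa"
Leaf count: 5

5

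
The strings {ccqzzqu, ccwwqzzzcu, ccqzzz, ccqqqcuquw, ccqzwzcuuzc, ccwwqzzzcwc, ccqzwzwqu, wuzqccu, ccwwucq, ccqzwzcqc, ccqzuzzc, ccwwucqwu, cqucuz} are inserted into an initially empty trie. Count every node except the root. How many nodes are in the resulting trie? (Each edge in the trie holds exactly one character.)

Count nodes per top-level branch (shared prefixes stored once):
  'c'-branch (ccqqqcuquw, ccqzuzzc, ccqzwzcqc, ccqzwzcuuzc, ccqzwzwqu, ccqzzqu, ccqzzz, ccwwqzzzcu, ccwwqzzzcwc, ccwwucq, ccwwucqwu, cqucuz): 51 nodes
  'w'-branch (wuzqccu): 7 nodes
Sum: 58

58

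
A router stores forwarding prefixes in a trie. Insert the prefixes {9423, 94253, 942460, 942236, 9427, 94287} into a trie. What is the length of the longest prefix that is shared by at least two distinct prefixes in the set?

3

Equivalently: take the maximum, over all pairs, of their longest common prefix length.
e.g. "942236" and "9423" share the prefix "942" of length 3; no pair shares a longer one.
Longest shared-prefix length: 3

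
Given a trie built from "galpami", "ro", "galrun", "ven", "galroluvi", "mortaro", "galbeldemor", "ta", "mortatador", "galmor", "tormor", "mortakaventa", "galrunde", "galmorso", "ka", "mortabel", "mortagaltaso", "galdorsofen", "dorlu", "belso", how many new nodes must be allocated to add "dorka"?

"dor" is already a path in the trie; the remaining "ka" must be added.
New nodes needed: |"dorka"| − 3 = 5 − 3 = 2.

2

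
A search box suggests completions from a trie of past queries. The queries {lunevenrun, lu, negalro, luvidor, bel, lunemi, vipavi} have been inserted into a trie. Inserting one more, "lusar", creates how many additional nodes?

3

The longest prefix of "lusar" already in the trie is "lu" (length 2).
New nodes needed: |"lusar"| − 2 = 5 − 2 = 3.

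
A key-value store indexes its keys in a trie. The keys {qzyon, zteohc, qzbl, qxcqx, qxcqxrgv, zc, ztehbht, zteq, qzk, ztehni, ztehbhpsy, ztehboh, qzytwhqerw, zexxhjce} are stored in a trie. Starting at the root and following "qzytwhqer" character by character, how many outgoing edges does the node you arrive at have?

Walk "qzytwhqer" from the root, arriving at one node.
Characters that immediately follow "qzytwhqer" among the stored strings: {w}.
That node has 1 child edge.

1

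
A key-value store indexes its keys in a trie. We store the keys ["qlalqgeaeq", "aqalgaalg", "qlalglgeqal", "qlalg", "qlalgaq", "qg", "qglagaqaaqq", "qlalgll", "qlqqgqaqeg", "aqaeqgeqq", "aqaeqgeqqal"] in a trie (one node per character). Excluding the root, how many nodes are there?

Insert word by word; a character creates a node only if that edge doesn't already exist:
  "qlalqgeaeq" → 10 new (q, l, a, l, q, g, e, a, e, q)
  "aqalgaalg" → 9 new (a, q, a, l, g, a, a, l, g)
  "qlalglgeqal" → prefix "qlal" already present; 7 new (g, l, g, e, q, a, l)
  "qlalg" → prefix "qlalg" already present; 0 new (none)
  "qlalgaq" → prefix "qlalg" already present; 2 new (a, q)
  "qg" → prefix "q" already present; 1 new (g)
  "qglagaqaaqq" → prefix "qg" already present; 9 new (l, a, g, a, q, a, a, q, q)
  "qlalgll" → prefix "qlalgl" already present; 1 new (l)
  "qlqqgqaqeg" → prefix "ql" already present; 8 new (q, q, g, q, a, q, e, g)
  "aqaeqgeqq" → prefix "aqa" already present; 6 new (e, q, g, e, q, q)
  "aqaeqgeqqal" → prefix "aqaeqgeqq" already present; 2 new (a, l)
Total nodes = 10 + 9 + 7 + 0 + 2 + 1 + 9 + 1 + 8 + 6 + 2 = 55

55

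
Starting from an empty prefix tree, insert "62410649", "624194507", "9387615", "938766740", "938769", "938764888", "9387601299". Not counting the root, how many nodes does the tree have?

34

Trie structure (* marks end of a word):
(root)
├─ 6
│  └─ 2
│     └─ 4
│        └─ 1
│           ├─ 0
│           │  └─ 6
│           │     └─ 4
│           │        └─ 9 *
│           └─ 9
│              └─ 4
│                 └─ 5
│                    └─ 0
│                       └─ 7 *
└─ 9
   └─ 3
      └─ 8
         └─ 7
            └─ 6
               ├─ 0
               │  └─ 1
               │     └─ 2
               │        └─ 9
               │           └─ 9 *
               ├─ 1
               │  └─ 5 *
               ├─ 4
               │  └─ 8
               │     └─ 8
               │        └─ 8 *
               ├─ 6
               │  └─ 7
               │     └─ 4
               │        └─ 0 *
               └─ 9 *
Counting every labelled node above: 34.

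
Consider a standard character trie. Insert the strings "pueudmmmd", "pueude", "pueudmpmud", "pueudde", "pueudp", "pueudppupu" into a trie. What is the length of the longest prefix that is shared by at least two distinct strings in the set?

Equivalently: take the maximum, over all pairs, of their longest common prefix length.
e.g. "pueudmmmd" and "pueudmpmud" share the prefix "pueudm" of length 6; no pair shares a longer one.
Longest shared-prefix length: 6

6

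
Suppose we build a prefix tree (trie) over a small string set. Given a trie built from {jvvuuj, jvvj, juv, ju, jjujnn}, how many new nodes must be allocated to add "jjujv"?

"jjuj" is already a path in the trie; the remaining "v" must be added.
Each of the 1 remaining characters creates one node.

1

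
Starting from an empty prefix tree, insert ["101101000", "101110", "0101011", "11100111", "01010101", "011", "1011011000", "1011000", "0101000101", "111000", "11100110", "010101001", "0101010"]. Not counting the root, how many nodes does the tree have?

Insert word by word; a character creates a node only if that edge doesn't already exist:
  "101101000" → 9 new (1, 0, 1, 1, 0, 1, 0, 0, 0)
  "101110" → prefix "1011" already present; 2 new (1, 0)
  "0101011" → 7 new (0, 1, 0, 1, 0, 1, 1)
  "11100111" → prefix "1" already present; 7 new (1, 1, 0, 0, 1, 1, 1)
  "01010101" → prefix "010101" already present; 2 new (0, 1)
  "011" → prefix "01" already present; 1 new (1)
  "1011011000" → prefix "101101" already present; 4 new (1, 0, 0, 0)
  "1011000" → prefix "10110" already present; 2 new (0, 0)
  "0101000101" → prefix "01010" already present; 5 new (0, 0, 1, 0, 1)
  "111000" → prefix "11100" already present; 1 new (0)
  "11100110" → prefix "1110011" already present; 1 new (0)
  "010101001" → prefix "0101010" already present; 2 new (0, 1)
  "0101010" → prefix "0101010" already present; 0 new (none)
Total nodes = 9 + 2 + 7 + 7 + 2 + 1 + 4 + 2 + 5 + 1 + 1 + 2 + 0 = 43

43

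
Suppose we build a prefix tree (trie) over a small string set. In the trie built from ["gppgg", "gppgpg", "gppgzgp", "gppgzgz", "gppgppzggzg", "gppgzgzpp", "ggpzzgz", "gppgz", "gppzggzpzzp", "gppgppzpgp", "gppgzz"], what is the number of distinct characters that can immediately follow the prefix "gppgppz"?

2

The children of the "gppgppz" node are the distinct next characters among strings starting with "gppgppz".
Distinct next characters after "gppgppz": g, p.
That node has 2 child edges.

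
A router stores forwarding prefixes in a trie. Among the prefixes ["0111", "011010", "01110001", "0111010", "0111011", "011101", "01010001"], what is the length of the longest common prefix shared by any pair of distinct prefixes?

6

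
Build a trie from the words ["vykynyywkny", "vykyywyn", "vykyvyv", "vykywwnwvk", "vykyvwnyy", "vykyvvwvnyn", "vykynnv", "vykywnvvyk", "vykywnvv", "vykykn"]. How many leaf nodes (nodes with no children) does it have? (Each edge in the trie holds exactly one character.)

Leaves are exactly the stored words that no other stored word extends.
Those words: "vykykn", "vykynnv", "vykynyywkny", "vykyvvwvnyn", "vykyvwnyy", "vykyvyv", "vykywnvvyk", "vykywwnwvk", "vykyywyn"
Leaf count: 9

9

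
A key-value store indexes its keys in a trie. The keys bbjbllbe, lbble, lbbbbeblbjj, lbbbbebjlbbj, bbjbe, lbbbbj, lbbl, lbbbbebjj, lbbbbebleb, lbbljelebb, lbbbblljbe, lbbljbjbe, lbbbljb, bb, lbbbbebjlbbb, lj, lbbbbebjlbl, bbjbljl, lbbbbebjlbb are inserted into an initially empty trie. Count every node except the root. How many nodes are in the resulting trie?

Count nodes per top-level branch (shared prefixes stored once):
  'b'-branch (bb, bbjbe, bbjbljl, bbjbllbe): 11 nodes
  'l'-branch (lbbbbebjj, lbbbbebjlbb, lbbbbebjlbbb, lbbbbebjlbbj, lbbbbebjlbl, lbbbbeblbjj, lbbbbebleb, lbbbbj, lbbbblljbe, lbbbljb, lbbl, lbble, lbbljbjbe, lbbljelebb, lj): 43 nodes
Sum: 54

54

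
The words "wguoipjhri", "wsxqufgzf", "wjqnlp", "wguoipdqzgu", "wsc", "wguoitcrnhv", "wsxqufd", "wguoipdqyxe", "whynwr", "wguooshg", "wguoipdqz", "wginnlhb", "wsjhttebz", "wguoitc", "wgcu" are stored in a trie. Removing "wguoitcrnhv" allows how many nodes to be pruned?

After clearing the end-marker at "wguoitcrnhv", prune upward until reaching a node still needed by another word.
The suffix "rnhv" (4 nodes) is used only by "wguoitcrnhv"; "wguoitc" is itself a stored word, so pruning stops there.
Nodes removed: 4

4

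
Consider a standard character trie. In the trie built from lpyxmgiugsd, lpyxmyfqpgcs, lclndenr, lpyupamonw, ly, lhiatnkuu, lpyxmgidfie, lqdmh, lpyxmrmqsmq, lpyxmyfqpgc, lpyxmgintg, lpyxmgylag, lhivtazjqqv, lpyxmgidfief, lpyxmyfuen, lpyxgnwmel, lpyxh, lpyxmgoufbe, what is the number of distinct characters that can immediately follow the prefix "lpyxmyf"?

Follow the path "lpyxmyf" to its node, then look at its outgoing edges.
Distinct next characters after "lpyxmyf": q, u.
That node has 2 child edges.

2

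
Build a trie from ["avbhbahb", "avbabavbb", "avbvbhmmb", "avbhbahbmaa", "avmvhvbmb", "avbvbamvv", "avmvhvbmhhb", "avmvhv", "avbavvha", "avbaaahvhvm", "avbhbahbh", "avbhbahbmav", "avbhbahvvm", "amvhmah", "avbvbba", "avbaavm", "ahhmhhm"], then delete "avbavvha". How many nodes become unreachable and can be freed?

A node on "avbavvha"'s path can go only if nothing else ends at it or branches off below it.
The suffix "vvha" (4 nodes) is used only by "avbavvha"; the node for "avba" still has the child "b", so pruning stops there.
Nodes removed: 4

4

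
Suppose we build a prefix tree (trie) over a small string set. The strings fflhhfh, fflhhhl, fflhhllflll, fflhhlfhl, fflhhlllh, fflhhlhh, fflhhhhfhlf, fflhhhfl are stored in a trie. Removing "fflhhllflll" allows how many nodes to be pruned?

4

A node on "fflhhllflll"'s path can go only if nothing else ends at it or branches off below it.
The suffix "flll" (4 nodes) is used only by "fflhhllflll"; the node for "fflhhll" still has the child "l", so pruning stops there.
Nodes removed: 4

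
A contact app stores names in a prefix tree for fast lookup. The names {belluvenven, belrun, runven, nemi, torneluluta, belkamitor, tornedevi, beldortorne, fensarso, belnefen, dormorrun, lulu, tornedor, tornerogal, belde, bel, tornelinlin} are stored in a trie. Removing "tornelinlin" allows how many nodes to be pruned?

A node on "tornelinlin"'s path can go only if nothing else ends at it or branches off below it.
The suffix "inlin" (5 nodes) is used only by "tornelinlin"; the node for "tornel" still has the child "u", so pruning stops there.
Nodes removed: 5

5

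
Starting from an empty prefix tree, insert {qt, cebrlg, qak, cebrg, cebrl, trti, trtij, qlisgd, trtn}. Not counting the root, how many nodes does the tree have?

22

Count nodes per top-level branch (shared prefixes stored once):
  'c'-branch (cebrg, cebrl, cebrlg): 7 nodes
  'q'-branch (qak, qlisgd, qt): 9 nodes
  't'-branch (trti, trtij, trtn): 6 nodes
Sum: 22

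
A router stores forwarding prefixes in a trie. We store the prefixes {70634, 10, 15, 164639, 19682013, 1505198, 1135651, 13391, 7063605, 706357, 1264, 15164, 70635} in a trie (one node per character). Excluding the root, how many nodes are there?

46

Trace insertions, counting only characters that open a new branch:
  "70634" → 5 new (7, 0, 6, 3, 4)
  "10" → 2 new (1, 0)
  "15" → prefix "1" already present; 1 new (5)
  "164639" → prefix "1" already present; 5 new (6, 4, 6, 3, 9)
  "19682013" → prefix "1" already present; 7 new (9, 6, 8, 2, 0, 1, 3)
  "1505198" → prefix "15" already present; 5 new (0, 5, 1, 9, 8)
  "1135651" → prefix "1" already present; 6 new (1, 3, 5, 6, 5, 1)
  "13391" → prefix "1" already present; 4 new (3, 3, 9, 1)
  "7063605" → prefix "7063" already present; 3 new (6, 0, 5)
  "706357" → prefix "7063" already present; 2 new (5, 7)
  "1264" → prefix "1" already present; 3 new (2, 6, 4)
  "15164" → prefix "15" already present; 3 new (1, 6, 4)
  "70635" → prefix "70635" already present; 0 new (none)
Total nodes = 5 + 2 + 1 + 5 + 7 + 5 + 6 + 4 + 3 + 2 + 3 + 3 + 0 = 46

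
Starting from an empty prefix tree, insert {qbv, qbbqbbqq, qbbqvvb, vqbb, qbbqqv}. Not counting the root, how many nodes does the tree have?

18

For each word, the new-node count is its length minus the longest prefix already in the trie:
  "qbv" → 3 new (q, b, v)
  "qbbqbbqq" → prefix "qb" already present; 6 new (b, q, b, b, q, q)
  "qbbqvvb" → prefix "qbbq" already present; 3 new (v, v, b)
  "vqbb" → 4 new (v, q, b, b)
  "qbbqqv" → prefix "qbbq" already present; 2 new (q, v)
Total nodes = 3 + 6 + 3 + 4 + 2 = 18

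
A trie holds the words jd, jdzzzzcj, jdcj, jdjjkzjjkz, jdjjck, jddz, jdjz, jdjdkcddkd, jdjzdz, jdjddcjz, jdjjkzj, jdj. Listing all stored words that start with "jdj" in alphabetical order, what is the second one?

jdjddcjz

Filter for "jdj…" and sort: "jdj", "jdjddcjz", "jdjdkcddkd", "jdjjck", "jdjjkzj", "jdjjkzjjkz", "jdjz", "jdjzdz"
The 2nd is jdjddcjz.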